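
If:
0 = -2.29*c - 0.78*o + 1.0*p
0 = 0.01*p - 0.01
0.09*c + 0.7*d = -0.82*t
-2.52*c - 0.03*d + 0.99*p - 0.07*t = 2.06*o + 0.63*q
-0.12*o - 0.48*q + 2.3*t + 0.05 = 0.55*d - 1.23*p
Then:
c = 1.30996636374062*t + 1.05123751484705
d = -1.33985281819522*t - 0.135159109051763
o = -3.84592688841796*t - 1.80427424230736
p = 1.00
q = 7.28839640961985*t + 3.27260503969865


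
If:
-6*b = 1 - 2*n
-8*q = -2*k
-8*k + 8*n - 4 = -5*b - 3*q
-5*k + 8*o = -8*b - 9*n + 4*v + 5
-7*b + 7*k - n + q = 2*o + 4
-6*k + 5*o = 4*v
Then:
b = 29/270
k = 58/135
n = 37/45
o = -166/135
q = 29/270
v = -589/270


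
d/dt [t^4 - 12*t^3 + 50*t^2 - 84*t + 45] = 4*t^3 - 36*t^2 + 100*t - 84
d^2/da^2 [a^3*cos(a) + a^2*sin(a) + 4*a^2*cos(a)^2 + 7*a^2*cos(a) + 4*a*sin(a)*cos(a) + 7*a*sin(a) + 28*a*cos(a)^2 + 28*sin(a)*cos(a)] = -a^3*cos(a) - 7*sqrt(2)*a^2*sin(a + pi/4) - 8*a^2*cos(2*a) - 35*a*sin(a) - 24*a*sin(2*a) + 10*a*cos(a) - 56*a*cos(2*a) + 2*sin(a) - 112*sin(2*a) + 28*cos(a) + 12*cos(2*a) + 4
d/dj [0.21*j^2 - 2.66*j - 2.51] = 0.42*j - 2.66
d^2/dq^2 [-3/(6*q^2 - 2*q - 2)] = 3*(-9*q^2 + 3*q + (6*q - 1)^2 + 3)/(-3*q^2 + q + 1)^3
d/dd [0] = 0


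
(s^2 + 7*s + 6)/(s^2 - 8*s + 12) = (s^2 + 7*s + 6)/(s^2 - 8*s + 12)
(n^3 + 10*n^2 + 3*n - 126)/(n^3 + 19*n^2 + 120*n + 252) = (n - 3)/(n + 6)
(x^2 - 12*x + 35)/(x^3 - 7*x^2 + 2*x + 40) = (x - 7)/(x^2 - 2*x - 8)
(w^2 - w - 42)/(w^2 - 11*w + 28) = (w + 6)/(w - 4)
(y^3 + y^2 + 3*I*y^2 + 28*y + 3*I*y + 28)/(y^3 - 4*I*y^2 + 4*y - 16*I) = (y^2 + y*(1 + 7*I) + 7*I)/(y^2 + 4)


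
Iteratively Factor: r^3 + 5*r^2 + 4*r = (r + 4)*(r^2 + r) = (r + 1)*(r + 4)*(r)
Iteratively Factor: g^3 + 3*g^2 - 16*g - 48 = (g + 3)*(g^2 - 16) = (g - 4)*(g + 3)*(g + 4)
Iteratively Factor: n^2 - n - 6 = (n + 2)*(n - 3)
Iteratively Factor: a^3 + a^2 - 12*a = (a + 4)*(a^2 - 3*a) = a*(a + 4)*(a - 3)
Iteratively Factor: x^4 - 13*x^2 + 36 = (x + 3)*(x^3 - 3*x^2 - 4*x + 12) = (x - 2)*(x + 3)*(x^2 - x - 6) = (x - 3)*(x - 2)*(x + 3)*(x + 2)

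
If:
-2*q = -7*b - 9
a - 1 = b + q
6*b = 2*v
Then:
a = 3*v/2 + 11/2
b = v/3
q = 7*v/6 + 9/2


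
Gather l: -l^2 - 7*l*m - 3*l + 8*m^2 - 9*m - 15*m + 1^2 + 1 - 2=-l^2 + l*(-7*m - 3) + 8*m^2 - 24*m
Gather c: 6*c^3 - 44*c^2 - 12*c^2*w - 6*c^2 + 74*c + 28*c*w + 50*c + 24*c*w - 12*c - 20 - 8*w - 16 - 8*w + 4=6*c^3 + c^2*(-12*w - 50) + c*(52*w + 112) - 16*w - 32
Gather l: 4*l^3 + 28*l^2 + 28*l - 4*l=4*l^3 + 28*l^2 + 24*l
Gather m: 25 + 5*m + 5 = 5*m + 30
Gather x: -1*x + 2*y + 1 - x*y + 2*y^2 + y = x*(-y - 1) + 2*y^2 + 3*y + 1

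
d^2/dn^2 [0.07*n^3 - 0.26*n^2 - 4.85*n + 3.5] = 0.42*n - 0.52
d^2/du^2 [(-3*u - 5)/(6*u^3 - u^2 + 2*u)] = 2*(-324*u^5 - 1026*u^4 + 273*u^3 - 195*u^2 + 30*u - 20)/(u^3*(216*u^6 - 108*u^5 + 234*u^4 - 73*u^3 + 78*u^2 - 12*u + 8))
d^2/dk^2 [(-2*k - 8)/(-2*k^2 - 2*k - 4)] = 2*((k + 4)*(2*k + 1)^2 - (3*k + 5)*(k^2 + k + 2))/(k^2 + k + 2)^3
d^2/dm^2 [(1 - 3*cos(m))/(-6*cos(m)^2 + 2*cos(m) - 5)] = (243*(1 - cos(2*m))^2*cos(m) - 27*(1 - cos(2*m))^2 - 61*cos(m) + 73*cos(2*m) + 36*cos(3*m) - 54*cos(5*m) + 69)/(2*cos(m) - 3*cos(2*m) - 8)^3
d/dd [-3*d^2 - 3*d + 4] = -6*d - 3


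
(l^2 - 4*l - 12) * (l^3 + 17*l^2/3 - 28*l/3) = l^5 + 5*l^4/3 - 44*l^3 - 92*l^2/3 + 112*l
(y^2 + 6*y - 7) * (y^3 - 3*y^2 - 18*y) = y^5 + 3*y^4 - 43*y^3 - 87*y^2 + 126*y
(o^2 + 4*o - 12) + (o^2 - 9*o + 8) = 2*o^2 - 5*o - 4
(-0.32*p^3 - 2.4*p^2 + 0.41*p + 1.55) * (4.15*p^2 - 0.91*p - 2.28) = -1.328*p^5 - 9.6688*p^4 + 4.6151*p^3 + 11.5314*p^2 - 2.3453*p - 3.534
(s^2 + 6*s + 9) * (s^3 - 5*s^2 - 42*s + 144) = s^5 + s^4 - 63*s^3 - 153*s^2 + 486*s + 1296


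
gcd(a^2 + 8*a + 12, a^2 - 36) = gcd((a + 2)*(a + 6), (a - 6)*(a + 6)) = a + 6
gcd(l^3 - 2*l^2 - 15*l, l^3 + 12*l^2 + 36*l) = l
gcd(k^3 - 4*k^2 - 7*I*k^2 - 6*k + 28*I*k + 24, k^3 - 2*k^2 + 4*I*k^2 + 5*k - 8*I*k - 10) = k - I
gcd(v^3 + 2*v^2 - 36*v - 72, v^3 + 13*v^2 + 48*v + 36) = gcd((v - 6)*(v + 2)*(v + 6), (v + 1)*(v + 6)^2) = v + 6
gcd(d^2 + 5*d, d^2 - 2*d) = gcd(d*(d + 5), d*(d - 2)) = d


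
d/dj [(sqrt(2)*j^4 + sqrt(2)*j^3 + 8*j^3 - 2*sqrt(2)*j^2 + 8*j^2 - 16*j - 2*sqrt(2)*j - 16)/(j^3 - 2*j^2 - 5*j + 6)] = (sqrt(2)*j^6 - 4*sqrt(2)*j^5 - 24*j^4 - 15*sqrt(2)*j^4 - 48*j^3 + 18*sqrt(2)*j^3 + 24*sqrt(2)*j^2 + 120*j^2 - 24*sqrt(2)*j + 32*j - 176 - 12*sqrt(2))/(j^6 - 4*j^5 - 6*j^4 + 32*j^3 + j^2 - 60*j + 36)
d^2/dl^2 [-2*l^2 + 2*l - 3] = -4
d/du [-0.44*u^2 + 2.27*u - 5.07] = 2.27 - 0.88*u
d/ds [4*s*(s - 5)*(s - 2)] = 12*s^2 - 56*s + 40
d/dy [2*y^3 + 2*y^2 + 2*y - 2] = 6*y^2 + 4*y + 2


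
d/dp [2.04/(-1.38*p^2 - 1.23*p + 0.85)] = (5.6304*p + 2.5092)/(1.38*p^2 + 1.23*p - 0.85)^2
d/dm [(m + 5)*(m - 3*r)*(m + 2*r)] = 3*m^2 - 2*m*r + 10*m - 6*r^2 - 5*r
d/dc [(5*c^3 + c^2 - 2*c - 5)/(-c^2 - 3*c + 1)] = (-5*c^4 - 30*c^3 + 10*c^2 - 8*c - 17)/(c^4 + 6*c^3 + 7*c^2 - 6*c + 1)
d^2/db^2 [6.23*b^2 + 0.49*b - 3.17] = 12.4600000000000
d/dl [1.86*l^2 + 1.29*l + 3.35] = 3.72*l + 1.29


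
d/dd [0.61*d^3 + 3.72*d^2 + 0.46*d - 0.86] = 1.83*d^2 + 7.44*d + 0.46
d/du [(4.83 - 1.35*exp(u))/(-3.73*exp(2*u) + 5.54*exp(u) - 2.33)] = (-5.0355*exp(2*u) + 36.0318*exp(u) - 23.6127)*exp(u)/(13.9129*exp(4*u) - 41.3284*exp(3*u) + 48.0734*exp(2*u) - 25.8164*exp(u) + 5.4289)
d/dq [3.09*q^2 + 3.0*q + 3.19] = 6.18*q + 3.0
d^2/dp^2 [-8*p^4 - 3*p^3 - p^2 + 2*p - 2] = -96*p^2 - 18*p - 2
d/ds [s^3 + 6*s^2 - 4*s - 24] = 3*s^2 + 12*s - 4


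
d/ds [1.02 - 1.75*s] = -1.75000000000000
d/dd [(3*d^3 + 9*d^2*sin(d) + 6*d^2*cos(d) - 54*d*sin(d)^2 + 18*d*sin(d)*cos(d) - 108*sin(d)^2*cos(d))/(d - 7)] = 3*(-d^3 - 3*d^2*sin(d) - 2*d^2*cos(d) + 18*d*sin(d)^2 - 3*d*sin(2*d) + (d - 7)*(-2*d^2*sin(d) + 3*d^2*cos(d) + 3*d^2 + 6*d*sin(d) - 18*d*sin(2*d) + 4*d*cos(d) + 6*d*cos(2*d) + 9*sin(d) + 3*sin(2*d) - 27*sin(3*d) + 9*cos(2*d) - 9) + 36*sin(d)^2*cos(d))/(d - 7)^2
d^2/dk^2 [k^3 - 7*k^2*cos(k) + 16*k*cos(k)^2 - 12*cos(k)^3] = 7*k^2*cos(k) + 28*k*sin(k) - 32*k*cos(2*k) + 6*k - 32*sin(2*k) - 5*cos(k) + 27*cos(3*k)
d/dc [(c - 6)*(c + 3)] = 2*c - 3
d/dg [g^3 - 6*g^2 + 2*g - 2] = 3*g^2 - 12*g + 2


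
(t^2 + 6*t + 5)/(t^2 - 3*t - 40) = (t + 1)/(t - 8)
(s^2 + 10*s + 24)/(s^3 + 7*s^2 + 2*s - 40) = (s + 6)/(s^2 + 3*s - 10)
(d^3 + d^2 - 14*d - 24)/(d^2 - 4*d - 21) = (d^2 - 2*d - 8)/(d - 7)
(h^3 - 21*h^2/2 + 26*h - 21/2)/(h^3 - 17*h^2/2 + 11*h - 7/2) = (h - 3)/(h - 1)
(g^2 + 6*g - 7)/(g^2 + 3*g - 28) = (g - 1)/(g - 4)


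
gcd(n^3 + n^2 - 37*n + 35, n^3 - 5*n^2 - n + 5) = n^2 - 6*n + 5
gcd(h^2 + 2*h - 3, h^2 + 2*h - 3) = h^2 + 2*h - 3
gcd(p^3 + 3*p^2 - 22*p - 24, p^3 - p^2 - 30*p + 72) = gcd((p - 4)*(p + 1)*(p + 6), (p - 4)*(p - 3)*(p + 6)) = p^2 + 2*p - 24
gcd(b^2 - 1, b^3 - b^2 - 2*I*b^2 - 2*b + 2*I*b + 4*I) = b + 1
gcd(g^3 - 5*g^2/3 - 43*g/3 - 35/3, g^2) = 1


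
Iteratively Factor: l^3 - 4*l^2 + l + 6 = (l + 1)*(l^2 - 5*l + 6) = (l - 2)*(l + 1)*(l - 3)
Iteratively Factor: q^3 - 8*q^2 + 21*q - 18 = (q - 2)*(q^2 - 6*q + 9) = (q - 3)*(q - 2)*(q - 3)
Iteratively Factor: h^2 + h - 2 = (h + 2)*(h - 1)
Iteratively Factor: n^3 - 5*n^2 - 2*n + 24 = (n - 3)*(n^2 - 2*n - 8) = (n - 4)*(n - 3)*(n + 2)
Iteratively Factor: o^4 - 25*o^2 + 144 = (o - 4)*(o^3 + 4*o^2 - 9*o - 36) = (o - 4)*(o - 3)*(o^2 + 7*o + 12) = (o - 4)*(o - 3)*(o + 4)*(o + 3)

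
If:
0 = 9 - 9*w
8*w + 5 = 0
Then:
No Solution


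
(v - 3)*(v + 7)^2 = v^3 + 11*v^2 + 7*v - 147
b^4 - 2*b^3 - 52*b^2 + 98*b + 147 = (b - 7)*(b - 3)*(b + 1)*(b + 7)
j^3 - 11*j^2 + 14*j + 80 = (j - 8)*(j - 5)*(j + 2)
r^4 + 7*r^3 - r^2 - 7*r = r*(r - 1)*(r + 1)*(r + 7)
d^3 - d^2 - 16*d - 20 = (d - 5)*(d + 2)^2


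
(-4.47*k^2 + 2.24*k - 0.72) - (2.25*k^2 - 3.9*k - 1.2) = -6.72*k^2 + 6.14*k + 0.48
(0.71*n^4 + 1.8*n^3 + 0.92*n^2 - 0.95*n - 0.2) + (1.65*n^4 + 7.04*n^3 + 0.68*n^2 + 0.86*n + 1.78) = 2.36*n^4 + 8.84*n^3 + 1.6*n^2 - 0.09*n + 1.58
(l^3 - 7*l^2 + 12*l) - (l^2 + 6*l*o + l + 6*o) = l^3 - 8*l^2 - 6*l*o + 11*l - 6*o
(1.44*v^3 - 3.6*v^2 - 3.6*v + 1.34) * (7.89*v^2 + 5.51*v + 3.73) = 11.3616*v^5 - 20.4696*v^4 - 42.8688*v^3 - 22.6914*v^2 - 6.0446*v + 4.9982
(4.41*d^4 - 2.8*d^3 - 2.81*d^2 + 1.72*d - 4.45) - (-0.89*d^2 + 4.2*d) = 4.41*d^4 - 2.8*d^3 - 1.92*d^2 - 2.48*d - 4.45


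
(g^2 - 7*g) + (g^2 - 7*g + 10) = 2*g^2 - 14*g + 10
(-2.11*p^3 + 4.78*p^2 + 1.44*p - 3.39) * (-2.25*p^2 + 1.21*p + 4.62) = 4.7475*p^5 - 13.3081*p^4 - 7.2044*p^3 + 31.4535*p^2 + 2.5509*p - 15.6618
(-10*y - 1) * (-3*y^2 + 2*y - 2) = 30*y^3 - 17*y^2 + 18*y + 2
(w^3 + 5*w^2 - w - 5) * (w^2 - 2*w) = w^5 + 3*w^4 - 11*w^3 - 3*w^2 + 10*w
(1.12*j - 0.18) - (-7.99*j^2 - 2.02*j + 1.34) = 7.99*j^2 + 3.14*j - 1.52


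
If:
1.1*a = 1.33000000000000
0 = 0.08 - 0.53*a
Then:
No Solution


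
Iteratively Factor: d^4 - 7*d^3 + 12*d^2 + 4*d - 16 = (d - 2)*(d^3 - 5*d^2 + 2*d + 8) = (d - 2)*(d + 1)*(d^2 - 6*d + 8) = (d - 2)^2*(d + 1)*(d - 4)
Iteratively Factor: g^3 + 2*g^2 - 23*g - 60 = (g + 4)*(g^2 - 2*g - 15) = (g + 3)*(g + 4)*(g - 5)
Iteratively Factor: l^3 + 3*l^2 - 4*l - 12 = (l + 3)*(l^2 - 4) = (l - 2)*(l + 3)*(l + 2)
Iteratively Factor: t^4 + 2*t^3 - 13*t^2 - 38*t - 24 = (t - 4)*(t^3 + 6*t^2 + 11*t + 6) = (t - 4)*(t + 2)*(t^2 + 4*t + 3) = (t - 4)*(t + 1)*(t + 2)*(t + 3)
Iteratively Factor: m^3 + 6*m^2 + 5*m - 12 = (m - 1)*(m^2 + 7*m + 12) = (m - 1)*(m + 3)*(m + 4)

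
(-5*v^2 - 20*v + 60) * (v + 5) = -5*v^3 - 45*v^2 - 40*v + 300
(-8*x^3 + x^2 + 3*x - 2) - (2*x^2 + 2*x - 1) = -8*x^3 - x^2 + x - 1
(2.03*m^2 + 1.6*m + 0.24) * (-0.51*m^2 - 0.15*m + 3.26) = -1.0353*m^4 - 1.1205*m^3 + 6.2554*m^2 + 5.18*m + 0.7824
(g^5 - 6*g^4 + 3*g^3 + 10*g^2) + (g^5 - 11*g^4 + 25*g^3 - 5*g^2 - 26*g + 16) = 2*g^5 - 17*g^4 + 28*g^3 + 5*g^2 - 26*g + 16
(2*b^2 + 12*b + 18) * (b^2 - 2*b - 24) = 2*b^4 + 8*b^3 - 54*b^2 - 324*b - 432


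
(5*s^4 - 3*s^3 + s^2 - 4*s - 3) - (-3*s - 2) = 5*s^4 - 3*s^3 + s^2 - s - 1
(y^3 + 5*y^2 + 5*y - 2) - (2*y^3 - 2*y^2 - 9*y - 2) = -y^3 + 7*y^2 + 14*y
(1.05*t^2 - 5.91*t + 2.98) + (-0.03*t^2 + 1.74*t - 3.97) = 1.02*t^2 - 4.17*t - 0.99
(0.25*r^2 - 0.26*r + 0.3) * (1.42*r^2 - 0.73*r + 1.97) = 0.355*r^4 - 0.5517*r^3 + 1.1083*r^2 - 0.7312*r + 0.591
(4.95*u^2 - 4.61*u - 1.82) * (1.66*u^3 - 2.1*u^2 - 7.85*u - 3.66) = 8.217*u^5 - 18.0476*u^4 - 32.1977*u^3 + 21.8935*u^2 + 31.1596*u + 6.6612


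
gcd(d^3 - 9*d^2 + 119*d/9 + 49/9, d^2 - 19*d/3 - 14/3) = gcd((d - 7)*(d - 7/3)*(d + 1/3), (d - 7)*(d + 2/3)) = d - 7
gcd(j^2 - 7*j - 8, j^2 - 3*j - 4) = j + 1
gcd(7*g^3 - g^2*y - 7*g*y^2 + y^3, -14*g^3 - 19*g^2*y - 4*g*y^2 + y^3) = -7*g^2 - 6*g*y + y^2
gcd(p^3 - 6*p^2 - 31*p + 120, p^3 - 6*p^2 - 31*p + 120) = p^3 - 6*p^2 - 31*p + 120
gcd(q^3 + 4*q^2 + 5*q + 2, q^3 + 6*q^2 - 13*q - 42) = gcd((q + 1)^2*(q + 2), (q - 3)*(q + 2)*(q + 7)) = q + 2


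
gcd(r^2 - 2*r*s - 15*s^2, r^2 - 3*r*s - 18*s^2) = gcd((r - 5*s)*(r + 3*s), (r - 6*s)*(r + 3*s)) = r + 3*s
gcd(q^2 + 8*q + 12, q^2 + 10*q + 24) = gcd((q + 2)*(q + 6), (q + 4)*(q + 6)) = q + 6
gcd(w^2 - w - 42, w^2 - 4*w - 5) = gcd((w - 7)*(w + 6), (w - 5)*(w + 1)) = 1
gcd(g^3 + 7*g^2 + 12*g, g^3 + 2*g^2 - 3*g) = g^2 + 3*g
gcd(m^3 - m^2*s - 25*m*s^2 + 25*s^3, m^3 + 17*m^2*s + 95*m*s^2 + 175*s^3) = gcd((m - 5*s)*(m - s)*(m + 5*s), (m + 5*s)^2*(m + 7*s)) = m + 5*s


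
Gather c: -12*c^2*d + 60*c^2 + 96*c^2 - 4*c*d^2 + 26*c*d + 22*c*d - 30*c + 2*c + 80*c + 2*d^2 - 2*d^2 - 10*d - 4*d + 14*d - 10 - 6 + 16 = c^2*(156 - 12*d) + c*(-4*d^2 + 48*d + 52)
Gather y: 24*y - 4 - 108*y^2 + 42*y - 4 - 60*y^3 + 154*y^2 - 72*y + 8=-60*y^3 + 46*y^2 - 6*y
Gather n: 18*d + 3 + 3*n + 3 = 18*d + 3*n + 6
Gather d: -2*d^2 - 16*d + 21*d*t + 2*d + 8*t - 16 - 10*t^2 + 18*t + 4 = -2*d^2 + d*(21*t - 14) - 10*t^2 + 26*t - 12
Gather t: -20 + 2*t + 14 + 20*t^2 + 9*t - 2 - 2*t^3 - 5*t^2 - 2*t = -2*t^3 + 15*t^2 + 9*t - 8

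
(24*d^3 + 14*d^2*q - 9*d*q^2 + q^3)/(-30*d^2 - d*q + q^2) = (-4*d^2 - 3*d*q + q^2)/(5*d + q)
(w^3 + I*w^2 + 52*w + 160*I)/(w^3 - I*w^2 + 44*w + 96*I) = (w + 5*I)/(w + 3*I)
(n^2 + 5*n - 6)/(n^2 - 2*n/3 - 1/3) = 3*(n + 6)/(3*n + 1)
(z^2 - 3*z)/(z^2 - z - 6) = z/(z + 2)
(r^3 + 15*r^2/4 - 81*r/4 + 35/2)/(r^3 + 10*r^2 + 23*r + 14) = (4*r^2 - 13*r + 10)/(4*(r^2 + 3*r + 2))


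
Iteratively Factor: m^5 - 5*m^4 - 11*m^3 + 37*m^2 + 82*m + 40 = (m + 1)*(m^4 - 6*m^3 - 5*m^2 + 42*m + 40) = (m + 1)^2*(m^3 - 7*m^2 + 2*m + 40) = (m - 5)*(m + 1)^2*(m^2 - 2*m - 8) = (m - 5)*(m - 4)*(m + 1)^2*(m + 2)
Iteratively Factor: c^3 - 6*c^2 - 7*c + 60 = (c - 4)*(c^2 - 2*c - 15) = (c - 4)*(c + 3)*(c - 5)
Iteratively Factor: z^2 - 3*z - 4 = (z + 1)*(z - 4)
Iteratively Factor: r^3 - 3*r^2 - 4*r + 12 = (r + 2)*(r^2 - 5*r + 6) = (r - 2)*(r + 2)*(r - 3)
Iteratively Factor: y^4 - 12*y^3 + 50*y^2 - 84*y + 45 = (y - 1)*(y^3 - 11*y^2 + 39*y - 45) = (y - 5)*(y - 1)*(y^2 - 6*y + 9) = (y - 5)*(y - 3)*(y - 1)*(y - 3)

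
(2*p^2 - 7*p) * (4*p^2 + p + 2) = 8*p^4 - 26*p^3 - 3*p^2 - 14*p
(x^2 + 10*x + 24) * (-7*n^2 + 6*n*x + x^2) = -7*n^2*x^2 - 70*n^2*x - 168*n^2 + 6*n*x^3 + 60*n*x^2 + 144*n*x + x^4 + 10*x^3 + 24*x^2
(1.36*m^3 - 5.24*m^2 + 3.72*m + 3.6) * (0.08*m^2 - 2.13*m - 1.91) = 0.1088*m^5 - 3.316*m^4 + 8.8612*m^3 + 2.3728*m^2 - 14.7732*m - 6.876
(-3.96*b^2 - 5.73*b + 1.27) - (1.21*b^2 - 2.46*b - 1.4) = -5.17*b^2 - 3.27*b + 2.67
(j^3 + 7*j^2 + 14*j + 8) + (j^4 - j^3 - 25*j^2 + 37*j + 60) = j^4 - 18*j^2 + 51*j + 68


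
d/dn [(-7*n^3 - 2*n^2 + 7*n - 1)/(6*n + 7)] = (-84*n^3 - 159*n^2 - 28*n + 55)/(36*n^2 + 84*n + 49)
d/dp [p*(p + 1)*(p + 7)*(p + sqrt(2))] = 4*p^3 + 3*sqrt(2)*p^2 + 24*p^2 + 14*p + 16*sqrt(2)*p + 7*sqrt(2)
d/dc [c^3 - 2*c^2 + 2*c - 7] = 3*c^2 - 4*c + 2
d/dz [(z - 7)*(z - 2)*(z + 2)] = 3*z^2 - 14*z - 4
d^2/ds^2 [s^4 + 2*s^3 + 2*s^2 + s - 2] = 12*s^2 + 12*s + 4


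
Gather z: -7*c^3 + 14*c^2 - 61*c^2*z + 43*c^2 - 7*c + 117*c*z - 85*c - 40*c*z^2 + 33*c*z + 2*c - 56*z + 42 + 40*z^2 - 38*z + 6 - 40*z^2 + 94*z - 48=-7*c^3 + 57*c^2 - 40*c*z^2 - 90*c + z*(-61*c^2 + 150*c)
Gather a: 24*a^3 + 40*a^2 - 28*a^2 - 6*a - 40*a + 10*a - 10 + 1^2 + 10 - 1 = 24*a^3 + 12*a^2 - 36*a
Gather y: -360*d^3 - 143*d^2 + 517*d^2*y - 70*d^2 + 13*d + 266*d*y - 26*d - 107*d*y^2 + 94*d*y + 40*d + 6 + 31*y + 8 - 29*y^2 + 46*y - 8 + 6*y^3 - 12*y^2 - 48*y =-360*d^3 - 213*d^2 + 27*d + 6*y^3 + y^2*(-107*d - 41) + y*(517*d^2 + 360*d + 29) + 6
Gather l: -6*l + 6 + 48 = 54 - 6*l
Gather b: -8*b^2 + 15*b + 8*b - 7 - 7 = -8*b^2 + 23*b - 14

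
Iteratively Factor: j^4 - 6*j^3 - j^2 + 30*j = (j + 2)*(j^3 - 8*j^2 + 15*j) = (j - 5)*(j + 2)*(j^2 - 3*j) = j*(j - 5)*(j + 2)*(j - 3)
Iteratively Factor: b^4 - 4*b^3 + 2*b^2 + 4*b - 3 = (b - 3)*(b^3 - b^2 - b + 1) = (b - 3)*(b + 1)*(b^2 - 2*b + 1) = (b - 3)*(b - 1)*(b + 1)*(b - 1)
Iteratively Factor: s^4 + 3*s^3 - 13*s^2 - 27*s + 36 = (s - 3)*(s^3 + 6*s^2 + 5*s - 12) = (s - 3)*(s + 4)*(s^2 + 2*s - 3) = (s - 3)*(s - 1)*(s + 4)*(s + 3)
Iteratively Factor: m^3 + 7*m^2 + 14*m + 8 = (m + 2)*(m^2 + 5*m + 4) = (m + 1)*(m + 2)*(m + 4)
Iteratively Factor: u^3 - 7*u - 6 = (u - 3)*(u^2 + 3*u + 2) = (u - 3)*(u + 1)*(u + 2)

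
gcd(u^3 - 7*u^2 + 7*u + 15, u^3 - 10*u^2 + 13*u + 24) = u^2 - 2*u - 3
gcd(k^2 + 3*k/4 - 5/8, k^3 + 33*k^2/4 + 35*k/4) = k + 5/4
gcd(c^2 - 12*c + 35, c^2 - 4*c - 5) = c - 5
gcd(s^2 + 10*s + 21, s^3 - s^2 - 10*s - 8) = 1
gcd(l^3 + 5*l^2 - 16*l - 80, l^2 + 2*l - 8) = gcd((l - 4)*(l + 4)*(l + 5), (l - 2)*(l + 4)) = l + 4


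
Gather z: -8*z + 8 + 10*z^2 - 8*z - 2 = 10*z^2 - 16*z + 6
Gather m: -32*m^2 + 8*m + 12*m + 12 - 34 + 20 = -32*m^2 + 20*m - 2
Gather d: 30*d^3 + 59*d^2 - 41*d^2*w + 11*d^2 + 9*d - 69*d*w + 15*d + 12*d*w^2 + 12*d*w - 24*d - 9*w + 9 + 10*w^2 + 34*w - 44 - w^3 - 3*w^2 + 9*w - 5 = 30*d^3 + d^2*(70 - 41*w) + d*(12*w^2 - 57*w) - w^3 + 7*w^2 + 34*w - 40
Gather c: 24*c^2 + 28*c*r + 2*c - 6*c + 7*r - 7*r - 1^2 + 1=24*c^2 + c*(28*r - 4)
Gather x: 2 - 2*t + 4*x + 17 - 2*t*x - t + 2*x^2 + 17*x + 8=-3*t + 2*x^2 + x*(21 - 2*t) + 27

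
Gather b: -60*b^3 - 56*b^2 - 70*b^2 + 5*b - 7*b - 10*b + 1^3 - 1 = -60*b^3 - 126*b^2 - 12*b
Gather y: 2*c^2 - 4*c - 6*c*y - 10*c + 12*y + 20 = 2*c^2 - 14*c + y*(12 - 6*c) + 20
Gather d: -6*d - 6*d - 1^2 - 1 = -12*d - 2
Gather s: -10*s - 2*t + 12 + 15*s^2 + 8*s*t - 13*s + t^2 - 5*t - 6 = 15*s^2 + s*(8*t - 23) + t^2 - 7*t + 6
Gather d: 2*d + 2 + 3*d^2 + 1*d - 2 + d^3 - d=d^3 + 3*d^2 + 2*d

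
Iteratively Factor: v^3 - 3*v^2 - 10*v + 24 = (v + 3)*(v^2 - 6*v + 8) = (v - 4)*(v + 3)*(v - 2)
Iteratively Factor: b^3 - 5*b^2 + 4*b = (b)*(b^2 - 5*b + 4) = b*(b - 1)*(b - 4)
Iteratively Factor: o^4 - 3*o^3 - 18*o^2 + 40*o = (o - 2)*(o^3 - o^2 - 20*o) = (o - 5)*(o - 2)*(o^2 + 4*o) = o*(o - 5)*(o - 2)*(o + 4)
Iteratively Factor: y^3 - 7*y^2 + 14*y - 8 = (y - 4)*(y^2 - 3*y + 2) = (y - 4)*(y - 2)*(y - 1)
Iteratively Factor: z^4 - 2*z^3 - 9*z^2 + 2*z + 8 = (z - 4)*(z^3 + 2*z^2 - z - 2) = (z - 4)*(z + 2)*(z^2 - 1) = (z - 4)*(z + 1)*(z + 2)*(z - 1)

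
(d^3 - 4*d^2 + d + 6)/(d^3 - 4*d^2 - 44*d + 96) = (d^2 - 2*d - 3)/(d^2 - 2*d - 48)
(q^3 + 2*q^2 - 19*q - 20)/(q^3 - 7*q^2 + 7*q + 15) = (q^2 + q - 20)/(q^2 - 8*q + 15)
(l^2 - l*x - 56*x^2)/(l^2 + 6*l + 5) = (l^2 - l*x - 56*x^2)/(l^2 + 6*l + 5)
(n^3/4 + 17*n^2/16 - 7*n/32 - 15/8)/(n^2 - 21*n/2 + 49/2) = (8*n^3 + 34*n^2 - 7*n - 60)/(16*(2*n^2 - 21*n + 49))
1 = 1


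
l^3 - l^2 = l^2*(l - 1)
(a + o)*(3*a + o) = 3*a^2 + 4*a*o + o^2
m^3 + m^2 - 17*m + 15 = (m - 3)*(m - 1)*(m + 5)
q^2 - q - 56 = (q - 8)*(q + 7)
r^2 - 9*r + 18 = (r - 6)*(r - 3)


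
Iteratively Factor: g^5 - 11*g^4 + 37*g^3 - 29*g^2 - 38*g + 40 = (g - 1)*(g^4 - 10*g^3 + 27*g^2 - 2*g - 40) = (g - 4)*(g - 1)*(g^3 - 6*g^2 + 3*g + 10) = (g - 4)*(g - 1)*(g + 1)*(g^2 - 7*g + 10) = (g - 5)*(g - 4)*(g - 1)*(g + 1)*(g - 2)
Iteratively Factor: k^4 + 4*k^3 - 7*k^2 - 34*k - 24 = (k - 3)*(k^3 + 7*k^2 + 14*k + 8) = (k - 3)*(k + 4)*(k^2 + 3*k + 2) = (k - 3)*(k + 2)*(k + 4)*(k + 1)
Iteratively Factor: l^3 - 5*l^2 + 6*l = (l - 2)*(l^2 - 3*l) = l*(l - 2)*(l - 3)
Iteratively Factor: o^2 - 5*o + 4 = (o - 1)*(o - 4)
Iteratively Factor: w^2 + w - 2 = (w - 1)*(w + 2)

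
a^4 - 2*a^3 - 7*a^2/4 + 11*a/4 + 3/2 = (a - 2)*(a - 3/2)*(a + 1/2)*(a + 1)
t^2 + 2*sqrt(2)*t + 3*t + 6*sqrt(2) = (t + 3)*(t + 2*sqrt(2))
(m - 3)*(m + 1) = m^2 - 2*m - 3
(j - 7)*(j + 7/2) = j^2 - 7*j/2 - 49/2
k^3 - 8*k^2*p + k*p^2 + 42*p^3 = (k - 7*p)*(k - 3*p)*(k + 2*p)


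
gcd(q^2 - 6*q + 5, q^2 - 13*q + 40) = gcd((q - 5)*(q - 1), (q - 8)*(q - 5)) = q - 5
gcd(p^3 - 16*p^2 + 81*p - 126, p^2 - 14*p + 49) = p - 7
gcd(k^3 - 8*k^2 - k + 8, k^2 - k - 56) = k - 8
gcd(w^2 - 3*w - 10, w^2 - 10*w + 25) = w - 5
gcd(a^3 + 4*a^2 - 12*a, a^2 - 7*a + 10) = a - 2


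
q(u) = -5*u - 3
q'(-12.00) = -5.00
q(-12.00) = 57.00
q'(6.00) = -5.00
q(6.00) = -33.00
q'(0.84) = -5.00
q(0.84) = -7.20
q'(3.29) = -5.00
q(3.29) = -19.45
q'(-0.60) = -5.00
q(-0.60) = 0.00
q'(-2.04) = -5.00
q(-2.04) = 7.20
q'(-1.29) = -5.00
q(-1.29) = 3.45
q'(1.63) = -5.00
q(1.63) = -11.15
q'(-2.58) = -5.00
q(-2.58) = 9.90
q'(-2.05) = -5.00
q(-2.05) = 7.25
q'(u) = -5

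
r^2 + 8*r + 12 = (r + 2)*(r + 6)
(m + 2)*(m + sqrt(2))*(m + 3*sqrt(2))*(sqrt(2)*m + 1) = sqrt(2)*m^4 + 2*sqrt(2)*m^3 + 9*m^3 + 10*sqrt(2)*m^2 + 18*m^2 + 6*m + 20*sqrt(2)*m + 12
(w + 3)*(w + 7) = w^2 + 10*w + 21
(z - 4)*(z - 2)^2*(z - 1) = z^4 - 9*z^3 + 28*z^2 - 36*z + 16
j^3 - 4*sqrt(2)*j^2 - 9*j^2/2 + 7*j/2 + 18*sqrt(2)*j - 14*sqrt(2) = (j - 7/2)*(j - 1)*(j - 4*sqrt(2))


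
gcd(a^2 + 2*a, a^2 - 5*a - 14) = a + 2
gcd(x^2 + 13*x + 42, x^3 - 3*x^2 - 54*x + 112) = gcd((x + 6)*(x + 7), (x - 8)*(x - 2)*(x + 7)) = x + 7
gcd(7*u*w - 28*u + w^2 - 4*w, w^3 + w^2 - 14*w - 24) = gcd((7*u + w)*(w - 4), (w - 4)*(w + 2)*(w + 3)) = w - 4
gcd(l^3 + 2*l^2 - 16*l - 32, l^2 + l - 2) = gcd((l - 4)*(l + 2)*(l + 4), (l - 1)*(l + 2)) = l + 2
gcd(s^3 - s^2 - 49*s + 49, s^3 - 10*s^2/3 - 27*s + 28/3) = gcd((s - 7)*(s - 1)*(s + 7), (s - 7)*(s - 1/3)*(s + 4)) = s - 7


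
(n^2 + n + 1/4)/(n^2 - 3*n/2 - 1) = (n + 1/2)/(n - 2)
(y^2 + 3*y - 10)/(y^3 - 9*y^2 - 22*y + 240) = (y - 2)/(y^2 - 14*y + 48)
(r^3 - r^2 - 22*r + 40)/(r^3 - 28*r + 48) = (r + 5)/(r + 6)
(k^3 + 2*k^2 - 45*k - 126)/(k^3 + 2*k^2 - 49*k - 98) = (k^2 + 9*k + 18)/(k^2 + 9*k + 14)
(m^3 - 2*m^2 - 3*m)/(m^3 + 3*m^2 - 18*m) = (m + 1)/(m + 6)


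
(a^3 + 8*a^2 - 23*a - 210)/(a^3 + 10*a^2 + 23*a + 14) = (a^2 + a - 30)/(a^2 + 3*a + 2)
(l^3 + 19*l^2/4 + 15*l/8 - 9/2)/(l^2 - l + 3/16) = 2*(2*l^2 + 11*l + 12)/(4*l - 1)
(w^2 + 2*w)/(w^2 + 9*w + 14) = w/(w + 7)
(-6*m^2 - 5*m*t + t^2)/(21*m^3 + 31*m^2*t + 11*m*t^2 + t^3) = (-6*m + t)/(21*m^2 + 10*m*t + t^2)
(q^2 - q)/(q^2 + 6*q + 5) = q*(q - 1)/(q^2 + 6*q + 5)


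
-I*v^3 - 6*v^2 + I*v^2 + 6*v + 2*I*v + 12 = (v - 2)*(v - 6*I)*(-I*v - I)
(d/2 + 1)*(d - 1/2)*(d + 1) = d^3/2 + 5*d^2/4 + d/4 - 1/2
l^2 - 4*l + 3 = (l - 3)*(l - 1)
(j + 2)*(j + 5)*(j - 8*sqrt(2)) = j^3 - 8*sqrt(2)*j^2 + 7*j^2 - 56*sqrt(2)*j + 10*j - 80*sqrt(2)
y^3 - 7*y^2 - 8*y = y*(y - 8)*(y + 1)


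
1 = 1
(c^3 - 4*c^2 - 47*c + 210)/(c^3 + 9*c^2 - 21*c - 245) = (c - 6)/(c + 7)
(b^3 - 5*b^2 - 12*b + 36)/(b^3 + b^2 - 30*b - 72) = (b - 2)/(b + 4)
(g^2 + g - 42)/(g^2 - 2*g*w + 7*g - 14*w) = (6 - g)/(-g + 2*w)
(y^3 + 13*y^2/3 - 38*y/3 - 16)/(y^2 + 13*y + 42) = (3*y^2 - 5*y - 8)/(3*(y + 7))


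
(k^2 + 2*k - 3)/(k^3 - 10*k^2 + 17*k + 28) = (k^2 + 2*k - 3)/(k^3 - 10*k^2 + 17*k + 28)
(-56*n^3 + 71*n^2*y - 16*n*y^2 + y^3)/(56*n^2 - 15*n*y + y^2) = -n + y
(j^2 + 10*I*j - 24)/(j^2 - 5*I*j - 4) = (-j^2 - 10*I*j + 24)/(-j^2 + 5*I*j + 4)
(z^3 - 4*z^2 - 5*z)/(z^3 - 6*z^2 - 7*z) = (z - 5)/(z - 7)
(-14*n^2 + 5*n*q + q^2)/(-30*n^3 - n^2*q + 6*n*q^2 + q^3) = (7*n + q)/(15*n^2 + 8*n*q + q^2)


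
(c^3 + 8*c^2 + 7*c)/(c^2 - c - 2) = c*(c + 7)/(c - 2)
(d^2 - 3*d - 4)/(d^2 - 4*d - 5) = (d - 4)/(d - 5)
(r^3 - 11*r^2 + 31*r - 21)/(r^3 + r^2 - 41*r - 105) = (r^2 - 4*r + 3)/(r^2 + 8*r + 15)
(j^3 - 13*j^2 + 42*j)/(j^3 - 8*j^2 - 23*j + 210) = j/(j + 5)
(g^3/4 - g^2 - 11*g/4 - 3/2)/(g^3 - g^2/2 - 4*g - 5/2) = (g - 6)/(2*(2*g - 5))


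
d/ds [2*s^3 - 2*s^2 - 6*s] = 6*s^2 - 4*s - 6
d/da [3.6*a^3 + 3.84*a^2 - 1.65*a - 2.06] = 10.8*a^2 + 7.68*a - 1.65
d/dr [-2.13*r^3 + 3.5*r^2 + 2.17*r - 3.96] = -6.39*r^2 + 7.0*r + 2.17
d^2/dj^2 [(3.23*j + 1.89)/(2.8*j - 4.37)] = 108.67976/(2.8*j - 4.37)^3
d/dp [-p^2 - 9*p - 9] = -2*p - 9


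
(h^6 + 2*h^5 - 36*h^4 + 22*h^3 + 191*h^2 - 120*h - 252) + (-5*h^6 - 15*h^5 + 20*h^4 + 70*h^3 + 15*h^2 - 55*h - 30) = -4*h^6 - 13*h^5 - 16*h^4 + 92*h^3 + 206*h^2 - 175*h - 282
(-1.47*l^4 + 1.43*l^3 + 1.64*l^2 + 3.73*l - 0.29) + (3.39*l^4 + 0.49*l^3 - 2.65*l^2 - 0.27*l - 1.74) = 1.92*l^4 + 1.92*l^3 - 1.01*l^2 + 3.46*l - 2.03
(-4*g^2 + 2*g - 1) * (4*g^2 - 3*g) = -16*g^4 + 20*g^3 - 10*g^2 + 3*g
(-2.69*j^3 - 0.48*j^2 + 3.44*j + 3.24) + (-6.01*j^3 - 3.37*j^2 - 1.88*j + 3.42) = -8.7*j^3 - 3.85*j^2 + 1.56*j + 6.66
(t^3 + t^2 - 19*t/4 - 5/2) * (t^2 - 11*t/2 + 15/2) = t^5 - 9*t^4/2 - 11*t^3/4 + 249*t^2/8 - 175*t/8 - 75/4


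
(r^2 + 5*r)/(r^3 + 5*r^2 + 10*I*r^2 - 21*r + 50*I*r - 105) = r/(r^2 + 10*I*r - 21)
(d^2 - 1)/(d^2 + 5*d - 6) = (d + 1)/(d + 6)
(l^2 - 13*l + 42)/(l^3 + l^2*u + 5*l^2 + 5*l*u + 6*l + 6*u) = (l^2 - 13*l + 42)/(l^3 + l^2*u + 5*l^2 + 5*l*u + 6*l + 6*u)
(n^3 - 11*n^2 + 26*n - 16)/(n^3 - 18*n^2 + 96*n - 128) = (n - 1)/(n - 8)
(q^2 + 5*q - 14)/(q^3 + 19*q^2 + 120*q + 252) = (q - 2)/(q^2 + 12*q + 36)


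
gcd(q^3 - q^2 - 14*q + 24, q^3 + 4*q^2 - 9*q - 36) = q^2 + q - 12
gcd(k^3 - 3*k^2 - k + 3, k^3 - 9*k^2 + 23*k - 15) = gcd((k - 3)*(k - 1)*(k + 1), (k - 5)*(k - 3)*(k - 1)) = k^2 - 4*k + 3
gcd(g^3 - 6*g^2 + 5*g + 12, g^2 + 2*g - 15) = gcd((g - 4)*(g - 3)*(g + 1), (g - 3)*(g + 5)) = g - 3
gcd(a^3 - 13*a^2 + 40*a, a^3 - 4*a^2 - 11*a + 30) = a - 5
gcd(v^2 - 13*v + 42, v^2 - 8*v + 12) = v - 6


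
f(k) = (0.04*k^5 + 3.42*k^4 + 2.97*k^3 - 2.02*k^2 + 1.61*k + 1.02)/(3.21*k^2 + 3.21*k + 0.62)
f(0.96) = 0.94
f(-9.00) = 76.53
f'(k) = (-6.42*k - 3.21)*(0.04*k^5 + 3.42*k^4 + 2.97*k^3 - 2.02*k^2 + 1.61*k + 1.02)/(3.21*k^2 + 3.21*k + 0.62)^2 + (0.2*k^4 + 13.68*k^3 + 8.91*k^2 - 4.04*k + 1.61)/(3.21*k^2 + 3.21*k + 0.62)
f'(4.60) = 10.30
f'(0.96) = 1.41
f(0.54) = 0.63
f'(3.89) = 8.57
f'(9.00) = 21.84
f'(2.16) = 4.43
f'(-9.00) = -16.07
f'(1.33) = 2.41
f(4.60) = 22.43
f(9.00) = 92.63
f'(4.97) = 11.22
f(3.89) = 15.73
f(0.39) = 0.68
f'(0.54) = 0.00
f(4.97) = 26.41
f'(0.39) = -0.70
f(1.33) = 1.65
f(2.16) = 4.50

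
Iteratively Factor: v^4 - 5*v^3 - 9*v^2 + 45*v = (v - 3)*(v^3 - 2*v^2 - 15*v) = (v - 3)*(v + 3)*(v^2 - 5*v) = v*(v - 3)*(v + 3)*(v - 5)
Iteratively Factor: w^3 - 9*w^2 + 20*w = (w - 5)*(w^2 - 4*w) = w*(w - 5)*(w - 4)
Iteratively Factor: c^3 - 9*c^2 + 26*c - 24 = (c - 3)*(c^2 - 6*c + 8) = (c - 4)*(c - 3)*(c - 2)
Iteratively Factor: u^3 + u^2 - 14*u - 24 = (u + 2)*(u^2 - u - 12) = (u + 2)*(u + 3)*(u - 4)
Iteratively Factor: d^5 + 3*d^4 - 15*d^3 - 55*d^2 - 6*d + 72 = (d + 3)*(d^4 - 15*d^2 - 10*d + 24) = (d - 1)*(d + 3)*(d^3 + d^2 - 14*d - 24) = (d - 1)*(d + 2)*(d + 3)*(d^2 - d - 12) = (d - 4)*(d - 1)*(d + 2)*(d + 3)*(d + 3)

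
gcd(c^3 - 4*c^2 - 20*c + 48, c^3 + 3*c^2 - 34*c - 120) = c^2 - 2*c - 24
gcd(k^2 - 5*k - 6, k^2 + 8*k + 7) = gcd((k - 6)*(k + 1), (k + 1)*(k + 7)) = k + 1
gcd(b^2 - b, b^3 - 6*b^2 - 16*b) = b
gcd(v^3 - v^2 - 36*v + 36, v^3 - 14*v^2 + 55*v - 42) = v^2 - 7*v + 6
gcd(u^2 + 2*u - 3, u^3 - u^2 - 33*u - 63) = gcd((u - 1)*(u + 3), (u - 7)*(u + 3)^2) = u + 3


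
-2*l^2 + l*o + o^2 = (-l + o)*(2*l + o)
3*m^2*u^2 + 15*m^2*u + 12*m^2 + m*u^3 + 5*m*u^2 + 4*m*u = (3*m + u)*(u + 4)*(m*u + m)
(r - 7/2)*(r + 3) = r^2 - r/2 - 21/2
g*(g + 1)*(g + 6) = g^3 + 7*g^2 + 6*g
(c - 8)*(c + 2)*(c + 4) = c^3 - 2*c^2 - 40*c - 64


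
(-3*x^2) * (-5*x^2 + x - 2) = 15*x^4 - 3*x^3 + 6*x^2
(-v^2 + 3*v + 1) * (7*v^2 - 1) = -7*v^4 + 21*v^3 + 8*v^2 - 3*v - 1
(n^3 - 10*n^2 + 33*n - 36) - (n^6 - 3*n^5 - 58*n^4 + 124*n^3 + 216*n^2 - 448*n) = -n^6 + 3*n^5 + 58*n^4 - 123*n^3 - 226*n^2 + 481*n - 36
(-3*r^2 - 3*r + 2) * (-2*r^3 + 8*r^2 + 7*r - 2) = 6*r^5 - 18*r^4 - 49*r^3 + r^2 + 20*r - 4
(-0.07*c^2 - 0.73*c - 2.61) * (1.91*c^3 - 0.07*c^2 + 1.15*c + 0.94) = -0.1337*c^5 - 1.3894*c^4 - 5.0145*c^3 - 0.7226*c^2 - 3.6877*c - 2.4534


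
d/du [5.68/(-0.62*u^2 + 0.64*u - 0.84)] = (7.0432*u - 3.6352)/(0.62*u^2 - 0.64*u + 0.84)^2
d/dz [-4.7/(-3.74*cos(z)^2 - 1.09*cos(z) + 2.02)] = (35.156*cos(z) + 5.123)*sin(z)/(3.74*cos(z)^2 + 1.09*cos(z) - 2.02)^2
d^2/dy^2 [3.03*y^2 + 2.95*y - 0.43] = 6.06000000000000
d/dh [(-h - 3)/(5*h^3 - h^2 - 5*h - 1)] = 2*(5*h^3 + 22*h^2 - 3*h - 7)/(25*h^6 - 10*h^5 - 49*h^4 + 27*h^2 + 10*h + 1)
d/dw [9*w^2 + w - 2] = 18*w + 1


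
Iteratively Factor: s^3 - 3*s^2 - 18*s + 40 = (s + 4)*(s^2 - 7*s + 10) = (s - 5)*(s + 4)*(s - 2)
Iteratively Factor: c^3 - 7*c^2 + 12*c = (c)*(c^2 - 7*c + 12) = c*(c - 4)*(c - 3)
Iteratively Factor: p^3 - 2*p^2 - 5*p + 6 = (p - 3)*(p^2 + p - 2) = (p - 3)*(p + 2)*(p - 1)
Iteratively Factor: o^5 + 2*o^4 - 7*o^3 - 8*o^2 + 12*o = (o + 2)*(o^4 - 7*o^2 + 6*o) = (o + 2)*(o + 3)*(o^3 - 3*o^2 + 2*o) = o*(o + 2)*(o + 3)*(o^2 - 3*o + 2) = o*(o - 2)*(o + 2)*(o + 3)*(o - 1)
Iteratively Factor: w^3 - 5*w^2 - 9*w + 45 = (w - 3)*(w^2 - 2*w - 15) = (w - 3)*(w + 3)*(w - 5)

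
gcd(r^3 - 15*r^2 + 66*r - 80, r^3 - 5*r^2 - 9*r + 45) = r - 5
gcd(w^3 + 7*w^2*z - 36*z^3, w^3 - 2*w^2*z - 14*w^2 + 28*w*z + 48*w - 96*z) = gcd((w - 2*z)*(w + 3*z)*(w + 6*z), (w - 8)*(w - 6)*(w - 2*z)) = -w + 2*z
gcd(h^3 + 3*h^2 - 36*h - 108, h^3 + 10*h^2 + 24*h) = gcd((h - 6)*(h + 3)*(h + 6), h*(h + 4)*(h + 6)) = h + 6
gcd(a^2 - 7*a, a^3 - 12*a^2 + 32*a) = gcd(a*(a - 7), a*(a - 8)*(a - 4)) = a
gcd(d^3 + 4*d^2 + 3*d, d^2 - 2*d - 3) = d + 1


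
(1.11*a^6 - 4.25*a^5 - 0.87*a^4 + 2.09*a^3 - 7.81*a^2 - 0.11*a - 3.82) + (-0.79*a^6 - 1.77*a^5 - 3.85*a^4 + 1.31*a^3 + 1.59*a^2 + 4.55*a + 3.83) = 0.32*a^6 - 6.02*a^5 - 4.72*a^4 + 3.4*a^3 - 6.22*a^2 + 4.44*a + 0.0100000000000002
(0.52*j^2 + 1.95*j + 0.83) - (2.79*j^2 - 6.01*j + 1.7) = -2.27*j^2 + 7.96*j - 0.87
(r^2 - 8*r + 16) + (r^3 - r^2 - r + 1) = r^3 - 9*r + 17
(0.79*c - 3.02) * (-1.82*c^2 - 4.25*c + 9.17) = -1.4378*c^3 + 2.1389*c^2 + 20.0793*c - 27.6934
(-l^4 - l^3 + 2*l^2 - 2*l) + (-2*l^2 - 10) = -l^4 - l^3 - 2*l - 10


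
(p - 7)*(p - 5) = p^2 - 12*p + 35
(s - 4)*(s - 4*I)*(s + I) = s^3 - 4*s^2 - 3*I*s^2 + 4*s + 12*I*s - 16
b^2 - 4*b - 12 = (b - 6)*(b + 2)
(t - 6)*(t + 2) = t^2 - 4*t - 12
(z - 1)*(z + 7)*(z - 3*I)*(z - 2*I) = z^4 + 6*z^3 - 5*I*z^3 - 13*z^2 - 30*I*z^2 - 36*z + 35*I*z + 42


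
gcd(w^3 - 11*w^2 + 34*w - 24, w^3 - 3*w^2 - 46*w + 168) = w^2 - 10*w + 24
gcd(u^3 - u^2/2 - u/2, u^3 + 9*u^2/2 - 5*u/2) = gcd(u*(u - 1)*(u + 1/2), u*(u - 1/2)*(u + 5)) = u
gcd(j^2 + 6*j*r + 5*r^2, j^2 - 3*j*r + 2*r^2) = 1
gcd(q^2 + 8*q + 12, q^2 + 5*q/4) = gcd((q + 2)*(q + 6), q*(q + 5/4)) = 1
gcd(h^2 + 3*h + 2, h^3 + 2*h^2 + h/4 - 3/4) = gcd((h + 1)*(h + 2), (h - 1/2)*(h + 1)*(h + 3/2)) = h + 1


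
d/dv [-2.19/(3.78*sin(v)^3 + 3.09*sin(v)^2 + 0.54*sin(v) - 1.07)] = (24.8346*sin(v)^2 + 13.5342*sin(v) + 1.1826)*cos(v)/(3.78*sin(v)^3 + 3.09*sin(v)^2 + 0.54*sin(v) - 1.07)^2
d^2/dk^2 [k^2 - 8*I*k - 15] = 2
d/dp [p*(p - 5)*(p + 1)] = 3*p^2 - 8*p - 5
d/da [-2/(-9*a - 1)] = -18/(9*a + 1)^2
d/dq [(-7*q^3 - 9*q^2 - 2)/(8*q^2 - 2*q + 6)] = (-14*q^4 + 7*q^3 - 27*q^2 - 19*q - 1)/(16*q^4 - 8*q^3 + 25*q^2 - 6*q + 9)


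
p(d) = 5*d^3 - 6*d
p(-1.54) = -9.02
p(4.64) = 471.65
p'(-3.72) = 201.58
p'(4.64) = 316.94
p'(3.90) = 222.15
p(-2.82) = -95.21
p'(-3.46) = 173.57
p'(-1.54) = 29.57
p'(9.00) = 1209.00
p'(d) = 15*d^2 - 6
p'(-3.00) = 129.00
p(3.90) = 273.20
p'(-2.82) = 113.29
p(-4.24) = -355.69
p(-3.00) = -117.00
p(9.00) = 3591.00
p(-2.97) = -113.17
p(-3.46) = -186.35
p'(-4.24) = 263.66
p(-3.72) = -235.07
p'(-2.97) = 126.31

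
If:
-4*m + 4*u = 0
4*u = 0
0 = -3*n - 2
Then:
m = 0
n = -2/3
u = 0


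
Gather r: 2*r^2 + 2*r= 2*r^2 + 2*r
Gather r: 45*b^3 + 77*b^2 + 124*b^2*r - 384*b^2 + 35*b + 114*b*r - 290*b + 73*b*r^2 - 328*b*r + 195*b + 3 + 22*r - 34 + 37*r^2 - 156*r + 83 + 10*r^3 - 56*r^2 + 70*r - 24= 45*b^3 - 307*b^2 - 60*b + 10*r^3 + r^2*(73*b - 19) + r*(124*b^2 - 214*b - 64) + 28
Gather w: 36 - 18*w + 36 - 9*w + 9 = 81 - 27*w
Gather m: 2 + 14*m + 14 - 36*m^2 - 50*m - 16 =-36*m^2 - 36*m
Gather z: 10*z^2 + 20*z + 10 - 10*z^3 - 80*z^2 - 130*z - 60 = -10*z^3 - 70*z^2 - 110*z - 50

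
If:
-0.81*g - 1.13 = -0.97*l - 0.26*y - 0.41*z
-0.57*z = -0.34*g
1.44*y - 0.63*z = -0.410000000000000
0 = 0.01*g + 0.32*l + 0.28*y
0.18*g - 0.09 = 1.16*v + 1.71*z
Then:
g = -1.28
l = 0.58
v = 0.85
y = -0.62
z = -0.77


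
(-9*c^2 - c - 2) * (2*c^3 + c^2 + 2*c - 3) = -18*c^5 - 11*c^4 - 23*c^3 + 23*c^2 - c + 6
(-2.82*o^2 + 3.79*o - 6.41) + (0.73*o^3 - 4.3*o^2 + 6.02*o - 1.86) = 0.73*o^3 - 7.12*o^2 + 9.81*o - 8.27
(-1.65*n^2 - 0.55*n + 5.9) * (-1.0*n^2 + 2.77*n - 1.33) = 1.65*n^4 - 4.0205*n^3 - 5.229*n^2 + 17.0745*n - 7.847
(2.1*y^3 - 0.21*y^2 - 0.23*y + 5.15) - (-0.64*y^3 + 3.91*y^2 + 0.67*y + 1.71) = 2.74*y^3 - 4.12*y^2 - 0.9*y + 3.44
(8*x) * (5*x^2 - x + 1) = 40*x^3 - 8*x^2 + 8*x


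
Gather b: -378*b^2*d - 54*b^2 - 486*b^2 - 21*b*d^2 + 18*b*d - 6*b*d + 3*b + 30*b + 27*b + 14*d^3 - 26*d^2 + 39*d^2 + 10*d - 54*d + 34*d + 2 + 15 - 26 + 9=b^2*(-378*d - 540) + b*(-21*d^2 + 12*d + 60) + 14*d^3 + 13*d^2 - 10*d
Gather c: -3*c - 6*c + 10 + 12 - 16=6 - 9*c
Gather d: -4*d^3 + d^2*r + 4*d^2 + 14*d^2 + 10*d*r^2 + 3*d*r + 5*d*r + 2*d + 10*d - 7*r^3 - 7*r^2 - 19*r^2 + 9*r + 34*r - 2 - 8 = -4*d^3 + d^2*(r + 18) + d*(10*r^2 + 8*r + 12) - 7*r^3 - 26*r^2 + 43*r - 10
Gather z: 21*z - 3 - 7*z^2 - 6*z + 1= -7*z^2 + 15*z - 2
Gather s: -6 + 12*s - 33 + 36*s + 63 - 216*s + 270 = 294 - 168*s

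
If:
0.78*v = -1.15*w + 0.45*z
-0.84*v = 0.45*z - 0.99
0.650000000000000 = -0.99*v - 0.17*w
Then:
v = -1.06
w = 2.36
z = 4.18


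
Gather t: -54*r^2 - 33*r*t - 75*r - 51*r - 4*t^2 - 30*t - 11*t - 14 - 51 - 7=-54*r^2 - 126*r - 4*t^2 + t*(-33*r - 41) - 72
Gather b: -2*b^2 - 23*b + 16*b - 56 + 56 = -2*b^2 - 7*b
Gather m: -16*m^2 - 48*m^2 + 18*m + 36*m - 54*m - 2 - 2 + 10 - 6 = -64*m^2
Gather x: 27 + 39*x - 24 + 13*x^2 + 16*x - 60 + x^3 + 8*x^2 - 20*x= x^3 + 21*x^2 + 35*x - 57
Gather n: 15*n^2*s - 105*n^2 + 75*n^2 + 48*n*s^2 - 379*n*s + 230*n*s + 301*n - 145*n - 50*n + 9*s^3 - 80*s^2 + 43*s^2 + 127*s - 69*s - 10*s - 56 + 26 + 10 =n^2*(15*s - 30) + n*(48*s^2 - 149*s + 106) + 9*s^3 - 37*s^2 + 48*s - 20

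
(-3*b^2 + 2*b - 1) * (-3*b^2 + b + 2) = 9*b^4 - 9*b^3 - b^2 + 3*b - 2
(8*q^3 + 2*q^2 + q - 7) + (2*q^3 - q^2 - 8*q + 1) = 10*q^3 + q^2 - 7*q - 6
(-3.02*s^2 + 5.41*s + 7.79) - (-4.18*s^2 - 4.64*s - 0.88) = 1.16*s^2 + 10.05*s + 8.67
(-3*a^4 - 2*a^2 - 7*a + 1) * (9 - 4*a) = 12*a^5 - 27*a^4 + 8*a^3 + 10*a^2 - 67*a + 9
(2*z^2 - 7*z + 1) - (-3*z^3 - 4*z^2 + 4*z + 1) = 3*z^3 + 6*z^2 - 11*z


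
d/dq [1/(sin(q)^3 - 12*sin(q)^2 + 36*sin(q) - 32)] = 3*(6 - sin(q))*cos(q)/((sin(q) - 8)^2*(sin(q) - 2)^3)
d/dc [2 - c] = -1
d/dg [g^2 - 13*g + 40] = 2*g - 13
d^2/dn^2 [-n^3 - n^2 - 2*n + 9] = -6*n - 2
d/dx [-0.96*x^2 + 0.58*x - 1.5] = 0.58 - 1.92*x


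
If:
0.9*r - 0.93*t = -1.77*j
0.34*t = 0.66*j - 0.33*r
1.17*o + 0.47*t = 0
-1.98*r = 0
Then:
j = 0.00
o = 0.00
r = 0.00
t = 0.00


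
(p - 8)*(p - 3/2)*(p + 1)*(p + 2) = p^4 - 13*p^3/2 - 29*p^2/2 + 17*p + 24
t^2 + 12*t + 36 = (t + 6)^2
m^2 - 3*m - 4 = (m - 4)*(m + 1)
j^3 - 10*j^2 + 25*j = j*(j - 5)^2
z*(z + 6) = z^2 + 6*z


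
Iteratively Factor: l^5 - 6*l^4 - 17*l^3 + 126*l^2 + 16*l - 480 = (l - 5)*(l^4 - l^3 - 22*l^2 + 16*l + 96) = (l - 5)*(l + 2)*(l^3 - 3*l^2 - 16*l + 48) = (l - 5)*(l - 3)*(l + 2)*(l^2 - 16) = (l - 5)*(l - 4)*(l - 3)*(l + 2)*(l + 4)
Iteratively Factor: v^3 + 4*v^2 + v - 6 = (v - 1)*(v^2 + 5*v + 6) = (v - 1)*(v + 3)*(v + 2)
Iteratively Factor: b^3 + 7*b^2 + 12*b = (b + 4)*(b^2 + 3*b) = b*(b + 4)*(b + 3)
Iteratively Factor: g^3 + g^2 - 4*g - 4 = (g - 2)*(g^2 + 3*g + 2) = (g - 2)*(g + 2)*(g + 1)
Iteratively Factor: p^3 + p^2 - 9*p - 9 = (p + 1)*(p^2 - 9) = (p - 3)*(p + 1)*(p + 3)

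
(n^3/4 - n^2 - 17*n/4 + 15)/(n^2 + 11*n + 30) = (n^3 - 4*n^2 - 17*n + 60)/(4*(n^2 + 11*n + 30))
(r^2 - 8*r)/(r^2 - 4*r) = (r - 8)/(r - 4)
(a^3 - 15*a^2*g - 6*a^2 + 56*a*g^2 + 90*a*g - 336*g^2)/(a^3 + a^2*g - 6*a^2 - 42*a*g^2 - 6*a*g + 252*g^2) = (a^2 - 15*a*g + 56*g^2)/(a^2 + a*g - 42*g^2)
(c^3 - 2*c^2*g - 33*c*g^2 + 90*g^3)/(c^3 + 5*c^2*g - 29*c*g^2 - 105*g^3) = (c^2 + 3*c*g - 18*g^2)/(c^2 + 10*c*g + 21*g^2)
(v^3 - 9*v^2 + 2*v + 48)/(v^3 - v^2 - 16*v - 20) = (v^2 - 11*v + 24)/(v^2 - 3*v - 10)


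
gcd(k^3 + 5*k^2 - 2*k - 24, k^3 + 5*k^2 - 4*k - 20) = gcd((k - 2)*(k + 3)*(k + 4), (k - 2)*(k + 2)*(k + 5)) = k - 2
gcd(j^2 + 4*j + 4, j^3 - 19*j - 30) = j + 2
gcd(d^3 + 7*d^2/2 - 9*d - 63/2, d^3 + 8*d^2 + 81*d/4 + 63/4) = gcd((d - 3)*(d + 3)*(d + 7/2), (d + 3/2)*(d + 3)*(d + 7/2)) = d^2 + 13*d/2 + 21/2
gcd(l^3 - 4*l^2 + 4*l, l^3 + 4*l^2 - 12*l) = l^2 - 2*l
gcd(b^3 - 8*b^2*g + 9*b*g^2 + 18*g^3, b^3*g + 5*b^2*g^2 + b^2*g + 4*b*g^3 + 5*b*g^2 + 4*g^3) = b + g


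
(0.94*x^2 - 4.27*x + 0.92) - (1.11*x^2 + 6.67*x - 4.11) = -0.17*x^2 - 10.94*x + 5.03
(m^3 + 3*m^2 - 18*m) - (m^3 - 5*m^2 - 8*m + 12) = 8*m^2 - 10*m - 12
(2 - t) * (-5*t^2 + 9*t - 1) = 5*t^3 - 19*t^2 + 19*t - 2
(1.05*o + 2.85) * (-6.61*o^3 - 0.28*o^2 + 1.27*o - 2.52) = -6.9405*o^4 - 19.1325*o^3 + 0.5355*o^2 + 0.9735*o - 7.182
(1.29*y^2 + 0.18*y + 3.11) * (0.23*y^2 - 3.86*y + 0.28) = 0.2967*y^4 - 4.938*y^3 + 0.3817*y^2 - 11.9542*y + 0.8708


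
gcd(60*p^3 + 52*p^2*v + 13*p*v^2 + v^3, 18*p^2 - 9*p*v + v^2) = 1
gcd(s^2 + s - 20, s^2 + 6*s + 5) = s + 5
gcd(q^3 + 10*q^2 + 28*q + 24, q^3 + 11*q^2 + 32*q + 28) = q^2 + 4*q + 4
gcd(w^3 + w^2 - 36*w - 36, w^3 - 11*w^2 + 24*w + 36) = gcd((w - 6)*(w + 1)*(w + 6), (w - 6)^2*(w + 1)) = w^2 - 5*w - 6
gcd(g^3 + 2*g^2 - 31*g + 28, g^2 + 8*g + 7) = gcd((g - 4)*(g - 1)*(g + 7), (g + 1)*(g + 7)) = g + 7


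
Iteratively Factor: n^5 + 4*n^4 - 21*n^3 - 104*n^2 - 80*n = (n - 5)*(n^4 + 9*n^3 + 24*n^2 + 16*n) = n*(n - 5)*(n^3 + 9*n^2 + 24*n + 16) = n*(n - 5)*(n + 4)*(n^2 + 5*n + 4) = n*(n - 5)*(n + 1)*(n + 4)*(n + 4)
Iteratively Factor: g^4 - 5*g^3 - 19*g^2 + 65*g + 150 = (g - 5)*(g^3 - 19*g - 30) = (g - 5)^2*(g^2 + 5*g + 6) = (g - 5)^2*(g + 3)*(g + 2)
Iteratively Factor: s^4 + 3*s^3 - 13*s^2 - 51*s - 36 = (s + 3)*(s^3 - 13*s - 12) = (s - 4)*(s + 3)*(s^2 + 4*s + 3) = (s - 4)*(s + 3)^2*(s + 1)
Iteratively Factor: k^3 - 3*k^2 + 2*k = (k - 1)*(k^2 - 2*k) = k*(k - 1)*(k - 2)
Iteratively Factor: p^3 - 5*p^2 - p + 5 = (p - 5)*(p^2 - 1) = (p - 5)*(p + 1)*(p - 1)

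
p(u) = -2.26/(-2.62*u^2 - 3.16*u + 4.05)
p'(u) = -2.26*(5.24*u + 3.16)/(-2.62*u^2 - 3.16*u + 4.05)^2 = (-11.8424*u - 7.1416)/(2.62*u^2 + 3.16*u - 4.05)^2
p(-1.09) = -0.52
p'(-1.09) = 0.30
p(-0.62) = -0.45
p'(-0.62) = 0.01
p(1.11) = 0.84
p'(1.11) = -2.81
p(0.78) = 256.58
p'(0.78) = -211117.42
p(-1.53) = -0.82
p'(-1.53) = 1.45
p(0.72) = -5.42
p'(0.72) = -90.28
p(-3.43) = 0.14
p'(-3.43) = 0.13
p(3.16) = 0.07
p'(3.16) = -0.04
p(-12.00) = 0.01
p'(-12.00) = 0.00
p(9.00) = 0.01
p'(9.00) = -0.00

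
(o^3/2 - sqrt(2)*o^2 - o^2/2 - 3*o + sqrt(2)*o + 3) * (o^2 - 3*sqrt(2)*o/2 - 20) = o^5/2 - 7*sqrt(2)*o^4/4 - o^4/2 - 10*o^3 + 7*sqrt(2)*o^3/4 + 10*o^2 + 49*sqrt(2)*o^2/2 - 49*sqrt(2)*o/2 + 60*o - 60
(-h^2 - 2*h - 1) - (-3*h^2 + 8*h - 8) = 2*h^2 - 10*h + 7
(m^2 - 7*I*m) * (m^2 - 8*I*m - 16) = m^4 - 15*I*m^3 - 72*m^2 + 112*I*m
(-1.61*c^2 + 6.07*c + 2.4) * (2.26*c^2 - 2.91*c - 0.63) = -3.6386*c^4 + 18.4033*c^3 - 11.2254*c^2 - 10.8081*c - 1.512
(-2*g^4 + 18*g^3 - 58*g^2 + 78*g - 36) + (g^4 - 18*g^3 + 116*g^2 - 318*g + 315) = -g^4 + 58*g^2 - 240*g + 279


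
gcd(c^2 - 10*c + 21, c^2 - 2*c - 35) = c - 7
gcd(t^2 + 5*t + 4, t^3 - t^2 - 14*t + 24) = t + 4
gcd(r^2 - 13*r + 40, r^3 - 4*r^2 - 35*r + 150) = r - 5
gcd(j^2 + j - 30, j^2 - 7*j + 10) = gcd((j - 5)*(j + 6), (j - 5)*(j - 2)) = j - 5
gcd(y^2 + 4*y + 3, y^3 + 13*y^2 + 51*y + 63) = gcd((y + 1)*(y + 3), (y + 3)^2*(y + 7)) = y + 3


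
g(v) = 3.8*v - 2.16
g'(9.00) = 3.80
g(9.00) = 32.04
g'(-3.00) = 3.80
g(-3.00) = -13.56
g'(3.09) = 3.80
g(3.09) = 9.58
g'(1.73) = 3.80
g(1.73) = 4.41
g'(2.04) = 3.80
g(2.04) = 5.59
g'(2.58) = 3.80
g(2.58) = 7.64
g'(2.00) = 3.80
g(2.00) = 5.44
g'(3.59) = 3.80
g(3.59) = 11.48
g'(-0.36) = 3.80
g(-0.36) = -3.53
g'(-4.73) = 3.80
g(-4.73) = -20.13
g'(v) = 3.80000000000000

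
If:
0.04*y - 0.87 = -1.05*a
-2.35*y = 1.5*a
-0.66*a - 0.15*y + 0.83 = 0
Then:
No Solution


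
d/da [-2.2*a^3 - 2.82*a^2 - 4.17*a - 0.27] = -6.6*a^2 - 5.64*a - 4.17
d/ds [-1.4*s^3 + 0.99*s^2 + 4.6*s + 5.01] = -4.2*s^2 + 1.98*s + 4.6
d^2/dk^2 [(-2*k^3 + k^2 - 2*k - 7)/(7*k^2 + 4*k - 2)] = 6*(-62*k^3 - 313*k^2 - 232*k - 74)/(343*k^6 + 588*k^5 + 42*k^4 - 272*k^3 - 12*k^2 + 48*k - 8)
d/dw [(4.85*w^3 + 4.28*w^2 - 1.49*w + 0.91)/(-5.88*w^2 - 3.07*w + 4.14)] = (-28.518*w^4 - 29.779*w^3 + 38.3362*w^2 + 46.14*w - 3.3749)/(34.5744*w^4 + 36.1032*w^3 - 39.2615*w^2 - 25.4196*w + 17.1396)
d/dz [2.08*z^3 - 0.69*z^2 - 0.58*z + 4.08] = 6.24*z^2 - 1.38*z - 0.58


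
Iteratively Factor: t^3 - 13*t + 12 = (t + 4)*(t^2 - 4*t + 3) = (t - 3)*(t + 4)*(t - 1)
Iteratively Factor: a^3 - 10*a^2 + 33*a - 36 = (a - 4)*(a^2 - 6*a + 9) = (a - 4)*(a - 3)*(a - 3)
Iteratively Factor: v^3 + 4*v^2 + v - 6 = (v + 2)*(v^2 + 2*v - 3) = (v + 2)*(v + 3)*(v - 1)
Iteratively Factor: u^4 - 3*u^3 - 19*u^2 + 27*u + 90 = (u - 3)*(u^3 - 19*u - 30) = (u - 5)*(u - 3)*(u^2 + 5*u + 6) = (u - 5)*(u - 3)*(u + 2)*(u + 3)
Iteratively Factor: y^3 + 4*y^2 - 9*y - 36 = (y - 3)*(y^2 + 7*y + 12) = (y - 3)*(y + 3)*(y + 4)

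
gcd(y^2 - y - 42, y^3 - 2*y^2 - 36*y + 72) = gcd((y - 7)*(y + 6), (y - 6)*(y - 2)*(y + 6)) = y + 6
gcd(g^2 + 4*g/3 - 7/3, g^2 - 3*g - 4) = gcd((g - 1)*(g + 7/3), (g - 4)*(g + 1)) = 1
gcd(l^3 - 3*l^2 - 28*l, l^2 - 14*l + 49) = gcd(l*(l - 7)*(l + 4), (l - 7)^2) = l - 7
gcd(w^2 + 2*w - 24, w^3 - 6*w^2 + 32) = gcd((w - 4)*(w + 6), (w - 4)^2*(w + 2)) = w - 4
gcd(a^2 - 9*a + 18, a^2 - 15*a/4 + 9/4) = a - 3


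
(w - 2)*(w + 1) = w^2 - w - 2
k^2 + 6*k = k*(k + 6)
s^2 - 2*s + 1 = (s - 1)^2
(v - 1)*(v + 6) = v^2 + 5*v - 6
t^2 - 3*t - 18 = (t - 6)*(t + 3)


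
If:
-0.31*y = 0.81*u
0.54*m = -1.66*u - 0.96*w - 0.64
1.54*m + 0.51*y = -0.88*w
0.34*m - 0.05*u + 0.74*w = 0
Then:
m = -0.39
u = -0.35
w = 0.16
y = 0.91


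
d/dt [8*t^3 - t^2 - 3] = 2*t*(12*t - 1)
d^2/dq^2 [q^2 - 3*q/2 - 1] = 2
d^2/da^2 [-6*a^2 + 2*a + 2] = -12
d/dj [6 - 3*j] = -3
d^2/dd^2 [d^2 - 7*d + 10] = 2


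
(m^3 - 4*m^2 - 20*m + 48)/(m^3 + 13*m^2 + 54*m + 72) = (m^2 - 8*m + 12)/(m^2 + 9*m + 18)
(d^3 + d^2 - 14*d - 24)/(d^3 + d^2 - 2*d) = (d^2 - d - 12)/(d*(d - 1))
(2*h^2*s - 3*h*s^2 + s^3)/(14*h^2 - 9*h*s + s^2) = s*(-h + s)/(-7*h + s)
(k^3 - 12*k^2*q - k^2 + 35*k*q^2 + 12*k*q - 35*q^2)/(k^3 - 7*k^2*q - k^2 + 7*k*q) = (k - 5*q)/k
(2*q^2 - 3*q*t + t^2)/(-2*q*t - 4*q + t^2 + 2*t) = (-q + t)/(t + 2)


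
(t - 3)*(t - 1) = t^2 - 4*t + 3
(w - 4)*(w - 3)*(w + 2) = w^3 - 5*w^2 - 2*w + 24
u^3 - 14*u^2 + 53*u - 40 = (u - 8)*(u - 5)*(u - 1)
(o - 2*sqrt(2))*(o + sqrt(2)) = o^2 - sqrt(2)*o - 4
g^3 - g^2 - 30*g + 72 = (g - 4)*(g - 3)*(g + 6)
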